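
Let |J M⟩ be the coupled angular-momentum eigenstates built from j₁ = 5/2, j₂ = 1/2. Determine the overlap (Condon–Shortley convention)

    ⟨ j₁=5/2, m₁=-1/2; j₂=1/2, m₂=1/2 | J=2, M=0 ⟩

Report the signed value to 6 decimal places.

-0.707107  (= −√(1/2))

triangle: 1!×4!×0!/6! = 24/720
(j±m)!: 2!×3!×1!×0!×2!×2! = 48
prefactor² = (2J+1)×Δ×N² = 8
  k=1: −1/(1!×0!×2!×0!×2!×0!) = -1/4
Σ = -1/4  ⇒  CG² = 8×(-1/4)² = 1/2
CG = −√(1/2) = -0.707107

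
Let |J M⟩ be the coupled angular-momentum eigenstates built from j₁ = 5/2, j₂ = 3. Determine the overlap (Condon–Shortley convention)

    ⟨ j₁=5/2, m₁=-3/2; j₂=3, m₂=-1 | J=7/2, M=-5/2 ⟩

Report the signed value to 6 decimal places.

j₁+j₂−J=2  J+j₁−j₂=3  J−j₁+j₂=4  j₁+j₂+J+1=10
(j₁±m₁, j₂±m₂, J±M) = (1,4,2,4,1,6)
P² = 18432/35
sum k=1..2:
  [1] −1/36 = -1/36
  [2] +1/96 = 1/96
S = -5/288
C² = P²·S² = 10/63 ; C = -0.398410

−√(10/63) = -0.398410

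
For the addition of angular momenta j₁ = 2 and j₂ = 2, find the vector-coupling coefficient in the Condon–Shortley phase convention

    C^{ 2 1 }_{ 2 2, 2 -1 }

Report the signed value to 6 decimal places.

+0.654654  (= +√(3/7))

triangle: 2!×2!×2!/7! = 8/5040
(j±m)!: 4!×0!×1!×3!×3!×1! = 864
prefactor² = (2J+1)×Δ×N² = 48/7
  k=0: +1/(0!×2!×0!×1!×2!×1!) = 1/4
Σ = 1/4  ⇒  CG² = 48/7×1/4² = 3/7
CG = +√(3/7) = +0.654654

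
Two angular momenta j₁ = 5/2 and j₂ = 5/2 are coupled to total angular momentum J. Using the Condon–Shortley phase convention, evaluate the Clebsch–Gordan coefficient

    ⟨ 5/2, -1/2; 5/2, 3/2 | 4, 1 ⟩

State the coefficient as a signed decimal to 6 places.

√[9·1!4!4!/10! · 2!3!4!1!5!3!] = √(10368/35)
  +(−1)^0/∏(0,1,3,4,1,0)! = 1/144  (running 1/144)
  +(−1)^1/∏(1,0,2,3,2,1)! = -1/24  (running -5/144)
⟨..|..⟩ = √(10368/35)·(-5/144) = -0.597614

-0.597614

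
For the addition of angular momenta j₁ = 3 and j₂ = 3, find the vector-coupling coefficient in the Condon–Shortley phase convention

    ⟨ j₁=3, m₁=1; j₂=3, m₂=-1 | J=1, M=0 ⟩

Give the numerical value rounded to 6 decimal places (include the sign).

triangle: 5!·1!·1!/8! = 120/40320
(j±m)!: 4!·2!·2!·4!·1!·1! = 2304
prefactor² = (2J+1)·Δ·N² = 144/7
  k=1: −1/(1!·4!·1!·1!·0!·0!) = -1/24
  k=2: +1/(2!·3!·0!·0!·1!·1!) = 1/12
Σ = 1/24  ⇒  CG² = 144/7·1/24² = 1/28
CG = +√(1/28) = +0.188982

+0.188982  (= +√(1/28))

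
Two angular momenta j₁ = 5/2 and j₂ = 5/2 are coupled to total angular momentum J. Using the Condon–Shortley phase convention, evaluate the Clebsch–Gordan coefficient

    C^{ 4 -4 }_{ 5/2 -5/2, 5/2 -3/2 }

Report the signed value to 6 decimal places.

√[9·1!4!4!/10! · 0!5!1!4!0!8!] = √(165888)
  +(−1)^1/∏(1,0,4,0,0,4)! = -1/576  (running -1/576)
⟨..|..⟩ = √(165888)·(-1/576) = -0.707107

-0.707107  (= −√(1/2))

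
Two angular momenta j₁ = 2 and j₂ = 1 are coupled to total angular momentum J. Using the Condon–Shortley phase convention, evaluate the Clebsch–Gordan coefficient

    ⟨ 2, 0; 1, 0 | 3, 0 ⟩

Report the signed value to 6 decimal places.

+0.774597  (= +√(3/5))

j₁+j₂−J=0  J+j₁−j₂=4  J−j₁+j₂=2  j₁+j₂+J+1=7
(j₁±m₁, j₂±m₂, J±M) = (2,2,1,1,3,3)
P² = 48/5
sum k=0..0:
  [0] +1/4 = 1/4
S = 1/4
C² = P²·S² = 3/5 ; C = +0.774597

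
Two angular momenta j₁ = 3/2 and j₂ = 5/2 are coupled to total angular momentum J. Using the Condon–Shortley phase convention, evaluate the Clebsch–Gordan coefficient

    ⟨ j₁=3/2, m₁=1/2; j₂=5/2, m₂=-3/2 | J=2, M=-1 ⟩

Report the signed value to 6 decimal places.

+√(1/42) = +0.154303

√[5·2!1!3!/7! · 2!1!1!4!1!3!] = √(24/7)
  +(−1)^0/∏(0,2,1,1,0,2)! = 1/4  (running 1/4)
  +(−1)^1/∏(1,1,0,0,1,3)! = -1/6  (running 1/12)
⟨..|..⟩ = √(24/7)·(1/12) = +0.154303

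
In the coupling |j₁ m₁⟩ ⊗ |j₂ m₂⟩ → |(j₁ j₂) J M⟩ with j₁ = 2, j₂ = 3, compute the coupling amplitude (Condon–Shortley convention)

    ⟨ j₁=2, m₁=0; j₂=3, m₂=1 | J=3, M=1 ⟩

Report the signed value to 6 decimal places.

-0.387298

j₁+j₂−J=2  J+j₁−j₂=2  J−j₁+j₂=4  j₁+j₂+J+1=9
(j₁±m₁, j₂±m₂, J±M) = (2,2,4,2,4,2)
P² = 256/15
sum k=0..2:
  [0] +1/96 = 1/96
  [1] −1/6 = -1/6
  [2] +1/16 = 1/16
S = -3/32
C² = P²·S² = 3/20 ; C = -0.387298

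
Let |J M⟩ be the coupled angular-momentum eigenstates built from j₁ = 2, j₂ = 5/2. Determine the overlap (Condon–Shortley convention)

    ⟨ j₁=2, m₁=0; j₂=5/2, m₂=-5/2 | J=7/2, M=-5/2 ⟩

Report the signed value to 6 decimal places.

+√(10/21) ≈ +0.690066

triangle: 1!×3!×4!/9! = 144/362880
(j±m)!: 2!×2!×0!×5!×1!×6! = 345600
prefactor² = (2J+1)×Δ×N² = 7680/7
  k=0: +1/(0!×1!×2!×0!×1!×4!) = 1/48
Σ = 1/48  ⇒  CG² = 7680/7×1/48² = 10/21
CG = +√(10/21) = +0.690066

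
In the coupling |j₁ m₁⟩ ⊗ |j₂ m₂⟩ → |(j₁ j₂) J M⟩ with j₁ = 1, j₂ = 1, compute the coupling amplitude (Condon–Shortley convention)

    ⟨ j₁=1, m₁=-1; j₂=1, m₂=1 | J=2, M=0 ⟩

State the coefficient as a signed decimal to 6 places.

+√(1/6) ≈ +0.408248

triangle: 0!·2!·2!/5! = 4/120
(j±m)!: 0!·2!·2!·0!·2!·2! = 16
prefactor² = (2J+1)·Δ·N² = 8/3
  k=0: +1/(0!·0!·2!·2!·0!·0!) = 1/4
Σ = 1/4  ⇒  CG² = 8/3·1/4² = 1/6
CG = +√(1/6) = +0.408248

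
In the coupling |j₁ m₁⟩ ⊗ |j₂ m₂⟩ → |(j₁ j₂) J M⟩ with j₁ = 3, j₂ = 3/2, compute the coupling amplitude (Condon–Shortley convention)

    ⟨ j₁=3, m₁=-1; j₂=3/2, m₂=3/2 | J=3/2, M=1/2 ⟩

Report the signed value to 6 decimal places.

triangle: 3!×3!×0!/7! = 36/5040
(j±m)!: 2!×4!×3!×0!×2!×1! = 576
prefactor² = (2J+1)×Δ×N² = 576/35
  k=3: −1/(3!×0!×1!×0!×2!×0!) = -1/12
Σ = -1/12  ⇒  CG² = 576/35×(-1/12)² = 4/35
CG = −√(4/35) = -0.338062

-0.338062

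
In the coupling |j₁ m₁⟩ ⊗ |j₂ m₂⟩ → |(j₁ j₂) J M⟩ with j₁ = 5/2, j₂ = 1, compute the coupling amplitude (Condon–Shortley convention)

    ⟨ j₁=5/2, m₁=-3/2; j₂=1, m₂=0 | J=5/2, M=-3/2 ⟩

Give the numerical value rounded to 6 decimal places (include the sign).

−√(9/35) ≈ -0.507093

√[6·1!4!1!/7! · 1!4!1!1!1!4!] = √(576/35)
  +(−1)^0/∏(0,1,4,1,0,0)! = 1/24  (running 1/24)
  +(−1)^1/∏(1,0,3,0,1,1)! = -1/6  (running -1/8)
⟨..|..⟩ = √(576/35)·(-1/8) = -0.507093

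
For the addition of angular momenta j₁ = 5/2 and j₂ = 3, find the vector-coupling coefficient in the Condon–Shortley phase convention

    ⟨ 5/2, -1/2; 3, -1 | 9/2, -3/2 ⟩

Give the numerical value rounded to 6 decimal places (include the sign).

triangle: 1!·4!·5!/11! = 2880/39916800
(j±m)!: 2!·3!·2!·4!·3!·6! = 2488320
prefactor² = (2J+1)·Δ·N² = 138240/77
  k=0: +1/(0!·1!·3!·2!·1!·3!) = 1/72
  k=1: −1/(1!·0!·2!·1!·2!·4!) = -1/96
Σ = 1/288  ⇒  CG² = 138240/77·1/288² = 5/231
CG = +√(5/231) = +0.147122

+√(5/231) = +0.147122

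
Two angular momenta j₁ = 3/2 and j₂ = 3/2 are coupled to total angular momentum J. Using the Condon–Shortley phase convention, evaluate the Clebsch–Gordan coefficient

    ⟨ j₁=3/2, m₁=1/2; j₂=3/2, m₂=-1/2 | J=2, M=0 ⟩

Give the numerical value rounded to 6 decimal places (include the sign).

+√(1/4) ≈ +0.500000

√[5·1!2!2!/6! · 2!1!1!2!2!2!] = √(4/9)
  +(−1)^0/∏(0,1,1,1,1,1)! = 1  (running 1)
  +(−1)^1/∏(1,0,0,0,2,2)! = -1/4  (running 3/4)
⟨..|..⟩ = √(4/9)·(3/4) = +0.500000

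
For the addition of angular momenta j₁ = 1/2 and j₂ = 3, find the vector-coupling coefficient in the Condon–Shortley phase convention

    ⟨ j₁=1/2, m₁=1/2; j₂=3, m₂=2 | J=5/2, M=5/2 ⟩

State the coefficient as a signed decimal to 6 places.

+0.377964

j₁+j₂−J=1  J+j₁−j₂=0  J−j₁+j₂=5  j₁+j₂+J+1=7
(j₁±m₁, j₂±m₂, J±M) = (1,0,5,1,5,0)
P² = 14400/7
sum k=0..0:
  [0] +1/120 = 1/120
S = 1/120
C² = P²·S² = 1/7 ; C = +0.377964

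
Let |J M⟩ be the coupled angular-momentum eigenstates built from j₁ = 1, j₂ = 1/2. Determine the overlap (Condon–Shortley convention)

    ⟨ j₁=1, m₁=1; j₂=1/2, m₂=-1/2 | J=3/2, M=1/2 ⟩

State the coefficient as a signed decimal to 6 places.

+√(1/3) ≈ +0.577350

triangle: 0!·2!·1!/4! = 2/24
(j±m)!: 2!·0!·0!·1!·2!·1! = 4
prefactor² = (2J+1)·Δ·N² = 4/3
  k=0: +1/(0!·0!·0!·0!·2!·1!) = 1/2
Σ = 1/2  ⇒  CG² = 4/3·1/2² = 1/3
CG = +√(1/3) = +0.577350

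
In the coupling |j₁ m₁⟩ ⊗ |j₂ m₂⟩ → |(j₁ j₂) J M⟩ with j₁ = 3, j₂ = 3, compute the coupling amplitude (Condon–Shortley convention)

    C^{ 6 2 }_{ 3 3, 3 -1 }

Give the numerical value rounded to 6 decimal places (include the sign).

j₁+j₂−J=0  J+j₁−j₂=6  J−j₁+j₂=6  j₁+j₂+J+1=13
(j₁±m₁, j₂±m₂, J±M) = (6,0,2,4,8,4)
P² = 398131200/11
sum k=0..0:
  [0] +1/34560 = 1/34560
S = 1/34560
C² = P²·S² = 1/33 ; C = +0.174078

+0.174078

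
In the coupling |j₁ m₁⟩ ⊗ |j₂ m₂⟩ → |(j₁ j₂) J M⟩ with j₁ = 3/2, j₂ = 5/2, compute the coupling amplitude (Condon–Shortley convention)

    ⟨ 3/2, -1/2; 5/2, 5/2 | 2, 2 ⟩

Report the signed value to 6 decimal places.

j₁+j₂−J=2  J+j₁−j₂=1  J−j₁+j₂=3  j₁+j₂+J+1=7
(j₁±m₁, j₂±m₂, J±M) = (1,2,5,0,4,0)
P² = 480/7
sum k=2..2:
  [2] +1/12 = 1/12
S = 1/12
C² = P²·S² = 10/21 ; C = +0.690066

+√(10/21) ≈ +0.690066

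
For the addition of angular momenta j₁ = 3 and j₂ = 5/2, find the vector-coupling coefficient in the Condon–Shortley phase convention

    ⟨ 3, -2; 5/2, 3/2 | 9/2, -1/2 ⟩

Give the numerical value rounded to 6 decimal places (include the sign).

-0.510355  (= −√(361/1386))

j₁+j₂−J=1  J+j₁−j₂=5  J−j₁+j₂=4  j₁+j₂+J+1=11
(j₁±m₁, j₂±m₂, J±M) = (1,5,4,1,4,5)
P² = 460800/77
sum k=0..1:
  [0] +1/2880 = 1/2880
  [1] −1/144 = -1/144
S = -19/2880
C² = P²·S² = 361/1386 ; C = -0.510355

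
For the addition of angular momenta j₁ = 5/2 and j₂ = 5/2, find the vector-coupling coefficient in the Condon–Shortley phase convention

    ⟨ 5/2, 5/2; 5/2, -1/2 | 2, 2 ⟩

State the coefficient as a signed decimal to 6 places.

triangle: 3!·2!·2!/8! = 24/40320
(j±m)!: 5!·0!·2!·3!·4!·0! = 34560
prefactor² = (2J+1)·Δ·N² = 720/7
  k=0: +1/(0!·3!·0!·2!·2!·0!) = 1/24
Σ = 1/24  ⇒  CG² = 720/7·1/24² = 5/28
CG = +√(5/28) = +0.422577

+√(5/28) = +0.422577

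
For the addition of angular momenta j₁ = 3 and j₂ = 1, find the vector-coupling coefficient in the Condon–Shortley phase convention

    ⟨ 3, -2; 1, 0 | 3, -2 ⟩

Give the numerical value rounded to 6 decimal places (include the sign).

triangle: 1!*5!*1!/8! = 120/40320
(j±m)!: 1!*5!*1!*1!*1!*5! = 14400
prefactor² = (2J+1)*Δ*N² = 300
  k=0: +1/(0!*1!*5!*1!*0!*0!) = 1/120
  k=1: −1/(1!*0!*4!*0!*1!*1!) = -1/24
Σ = -1/30  ⇒  CG² = 300*(-1/30)² = 1/3
CG = −√(1/3) = -0.577350

−√(1/3) ≈ -0.577350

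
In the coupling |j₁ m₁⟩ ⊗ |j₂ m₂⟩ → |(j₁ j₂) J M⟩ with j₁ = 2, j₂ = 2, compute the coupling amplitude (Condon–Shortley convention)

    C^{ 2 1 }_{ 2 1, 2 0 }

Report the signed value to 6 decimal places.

√[5·2!2!2!/7! · 3!1!2!2!3!1!] = √(8/7)
  +(−1)^0/∏(0,2,1,2,1,0)! = 1/4  (running 1/4)
  +(−1)^1/∏(1,1,0,1,2,1)! = -1/2  (running -1/4)
⟨..|..⟩ = √(8/7)·(-1/4) = -0.267261

-0.267261  (= −√(1/14))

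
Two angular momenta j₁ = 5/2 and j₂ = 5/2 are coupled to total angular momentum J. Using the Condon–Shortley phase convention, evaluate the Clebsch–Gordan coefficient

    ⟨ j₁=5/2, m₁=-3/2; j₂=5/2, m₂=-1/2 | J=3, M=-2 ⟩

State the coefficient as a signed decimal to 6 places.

−√(1/12) ≈ -0.288675

triangle: 2!*3!*3!/9! = 72/362880
(j±m)!: 1!*4!*2!*3!*1!*5! = 34560
prefactor² = (2J+1)*Δ*N² = 48
  k=1: −1/(1!*1!*3!*1!*0!*2!) = -1/12
  k=2: +1/(2!*0!*2!*0!*1!*3!) = 1/24
Σ = -1/24  ⇒  CG² = 48*(-1/24)² = 1/12
CG = −√(1/12) = -0.288675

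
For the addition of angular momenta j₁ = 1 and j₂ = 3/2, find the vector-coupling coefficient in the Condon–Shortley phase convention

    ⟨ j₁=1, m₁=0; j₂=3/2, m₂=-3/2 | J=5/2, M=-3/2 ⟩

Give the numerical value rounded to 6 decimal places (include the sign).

+0.632456  (= +√(2/5))

triangle: 0!×2!×3!/6! = 12/720
(j±m)!: 1!×1!×0!×3!×1!×4! = 144
prefactor² = (2J+1)×Δ×N² = 72/5
  k=0: +1/(0!×0!×1!×0!×1!×3!) = 1/6
Σ = 1/6  ⇒  CG² = 72/5×1/6² = 2/5
CG = +√(2/5) = +0.632456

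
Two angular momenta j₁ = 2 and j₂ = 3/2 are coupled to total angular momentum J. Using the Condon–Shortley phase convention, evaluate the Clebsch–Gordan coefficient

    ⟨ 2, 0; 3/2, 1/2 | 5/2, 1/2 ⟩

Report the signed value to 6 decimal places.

triangle: 1!*3!*2!/7! = 12/5040
(j±m)!: 2!*2!*2!*1!*3!*2! = 96
prefactor² = (2J+1)*Δ*N² = 48/35
  k=0: +1/(0!*1!*2!*2!*1!*0!) = 1/4
  k=1: −1/(1!*0!*1!*1!*2!*1!) = -1/2
Σ = -1/4  ⇒  CG² = 48/35*(-1/4)² = 3/35
CG = −√(3/35) = -0.292770

-0.292770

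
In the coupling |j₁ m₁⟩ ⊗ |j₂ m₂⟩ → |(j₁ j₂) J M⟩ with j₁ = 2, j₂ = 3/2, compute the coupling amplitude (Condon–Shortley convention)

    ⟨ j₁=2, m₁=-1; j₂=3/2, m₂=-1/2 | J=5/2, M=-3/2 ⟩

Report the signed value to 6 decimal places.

-0.169031

j₁+j₂−J=1  J+j₁−j₂=3  J−j₁+j₂=2  j₁+j₂+J+1=7
(j₁±m₁, j₂±m₂, J±M) = (1,3,1,2,1,4)
P² = 144/35
sum k=0..1:
  [0] +1/6 = 1/6
  [1] −1/4 = -1/4
S = -1/12
C² = P²·S² = 1/35 ; C = -0.169031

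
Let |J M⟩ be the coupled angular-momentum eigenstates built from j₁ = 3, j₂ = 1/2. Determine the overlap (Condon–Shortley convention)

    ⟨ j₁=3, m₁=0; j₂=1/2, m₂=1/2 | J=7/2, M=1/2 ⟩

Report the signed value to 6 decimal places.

√[8·0!6!1!/8! · 3!3!1!0!4!3!] = √(5184/7)
  +(−1)^0/∏(0,0,3,1,3,0)! = 1/36  (running 1/36)
⟨..|..⟩ = √(5184/7)·(1/36) = +0.755929

+√(4/7) ≈ +0.755929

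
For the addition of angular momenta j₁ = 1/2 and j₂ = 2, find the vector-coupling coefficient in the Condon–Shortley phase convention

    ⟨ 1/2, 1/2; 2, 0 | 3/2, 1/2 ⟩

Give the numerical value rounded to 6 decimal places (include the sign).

+0.632456

j₁+j₂−J=1  J+j₁−j₂=0  J−j₁+j₂=3  j₁+j₂+J+1=5
(j₁±m₁, j₂±m₂, J±M) = (1,0,2,2,2,1)
P² = 8/5
sum k=0..0:
  [0] +1/2 = 1/2
S = 1/2
C² = P²·S² = 2/5 ; C = +0.632456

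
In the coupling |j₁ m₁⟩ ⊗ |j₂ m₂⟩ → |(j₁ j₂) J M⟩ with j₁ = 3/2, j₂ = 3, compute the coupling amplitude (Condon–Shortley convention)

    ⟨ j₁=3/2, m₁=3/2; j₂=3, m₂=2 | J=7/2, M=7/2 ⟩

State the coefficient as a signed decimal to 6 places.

j₁+j₂−J=1  J+j₁−j₂=2  J−j₁+j₂=5  j₁+j₂+J+1=9
(j₁±m₁, j₂±m₂, J±M) = (3,0,5,1,7,0)
P² = 19200
sum k=0..0:
  [0] +1/240 = 1/240
S = 1/240
C² = P²·S² = 1/3 ; C = +0.577350

+0.577350  (= +√(1/3))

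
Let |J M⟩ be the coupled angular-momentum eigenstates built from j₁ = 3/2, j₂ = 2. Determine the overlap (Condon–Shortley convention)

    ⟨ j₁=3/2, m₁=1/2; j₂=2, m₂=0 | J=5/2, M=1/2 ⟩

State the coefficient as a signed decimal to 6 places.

+0.292770  (= +√(3/35))

√[6·1!2!3!/7! · 2!1!2!2!3!2!] = √(48/35)
  +(−1)^0/∏(0,1,1,2,1,1)! = 1/2  (running 1/2)
  +(−1)^1/∏(1,0,0,1,2,2)! = -1/4  (running 1/4)
⟨..|..⟩ = √(48/35)·(1/4) = +0.292770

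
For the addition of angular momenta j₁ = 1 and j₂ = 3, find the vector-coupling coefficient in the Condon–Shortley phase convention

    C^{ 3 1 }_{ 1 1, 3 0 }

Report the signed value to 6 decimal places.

+0.707107  (= +√(1/2))

√[7·1!1!5!/8! · 2!0!3!3!4!2!] = √(72)
  +(−1)^0/∏(0,1,0,3,1,2)! = 1/12  (running 1/12)
⟨..|..⟩ = √(72)·(1/12) = +0.707107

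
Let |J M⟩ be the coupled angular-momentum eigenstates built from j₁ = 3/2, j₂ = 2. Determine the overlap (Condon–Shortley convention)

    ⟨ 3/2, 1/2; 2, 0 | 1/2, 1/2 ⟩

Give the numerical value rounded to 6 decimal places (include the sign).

-0.447214  (= −√(1/5))

j₁+j₂−J=3  J+j₁−j₂=0  J−j₁+j₂=1  j₁+j₂+J+1=5
(j₁±m₁, j₂±m₂, J±M) = (2,1,2,2,1,0)
P² = 4/5
sum k=1..1:
  [1] −1/2 = -1/2
S = -1/2
C² = P²·S² = 1/5 ; C = -0.447214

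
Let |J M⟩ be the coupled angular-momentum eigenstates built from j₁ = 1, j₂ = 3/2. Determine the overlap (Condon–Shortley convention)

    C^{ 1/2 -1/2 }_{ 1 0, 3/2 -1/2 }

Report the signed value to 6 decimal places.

-0.577350

j₁+j₂−J=2  J+j₁−j₂=0  J−j₁+j₂=1  j₁+j₂+J+1=4
(j₁±m₁, j₂±m₂, J±M) = (1,1,1,2,0,1)
P² = 1/3
sum k=1..1:
  [1] −1/1 = -1
S = -1
C² = P²·S² = 1/3 ; C = -0.577350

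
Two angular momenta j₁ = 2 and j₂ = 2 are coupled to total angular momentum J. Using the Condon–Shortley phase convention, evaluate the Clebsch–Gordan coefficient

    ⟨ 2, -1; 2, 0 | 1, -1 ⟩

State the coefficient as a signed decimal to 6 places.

+√(3/10) = +0.547723

triangle: 3!*1!*1!/6! = 6/720
(j±m)!: 1!*3!*2!*2!*0!*2! = 48
prefactor² = (2J+1)*Δ*N² = 6/5
  k=2: +1/(2!*1!*1!*0!*0!*1!) = 1/2
Σ = 1/2  ⇒  CG² = 6/5*1/2² = 3/10
CG = +√(3/10) = +0.547723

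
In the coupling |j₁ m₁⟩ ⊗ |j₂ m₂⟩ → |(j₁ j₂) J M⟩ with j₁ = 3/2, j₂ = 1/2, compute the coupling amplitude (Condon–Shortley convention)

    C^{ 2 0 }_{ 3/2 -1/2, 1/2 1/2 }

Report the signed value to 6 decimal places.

+√(1/2) ≈ +0.707107

√[5·0!3!1!/5! · 1!2!1!0!2!2!] = √(2)
  +(−1)^0/∏(0,0,2,1,1,0)! = 1/2  (running 1/2)
⟨..|..⟩ = √(2)·(1/2) = +0.707107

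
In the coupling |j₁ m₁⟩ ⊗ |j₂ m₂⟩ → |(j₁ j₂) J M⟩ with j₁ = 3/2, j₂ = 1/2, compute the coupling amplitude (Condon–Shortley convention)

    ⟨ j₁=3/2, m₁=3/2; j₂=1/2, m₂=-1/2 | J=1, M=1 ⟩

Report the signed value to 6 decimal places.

triangle: 1!×2!×0!/4! = 2/24
(j±m)!: 3!×0!×0!×1!×2!×0! = 12
prefactor² = (2J+1)×Δ×N² = 3
  k=0: +1/(0!×1!×0!×0!×2!×0!) = 1/2
Σ = 1/2  ⇒  CG² = 3×1/2² = 3/4
CG = +√(3/4) = +0.866025

+0.866025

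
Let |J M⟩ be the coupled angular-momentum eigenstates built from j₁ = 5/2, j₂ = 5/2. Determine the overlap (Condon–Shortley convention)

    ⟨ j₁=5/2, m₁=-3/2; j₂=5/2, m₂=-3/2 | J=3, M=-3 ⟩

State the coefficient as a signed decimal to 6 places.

triangle: 2!×3!×3!/9! = 72/362880
(j±m)!: 1!×4!×1!×4!×0!×6! = 414720
prefactor² = (2J+1)×Δ×N² = 576
  k=1: −1/(1!×1!×3!×0!×0!×3!) = -1/36
Σ = -1/36  ⇒  CG² = 576×(-1/36)² = 4/9
CG = −√(4/9) = -0.666667

-0.666667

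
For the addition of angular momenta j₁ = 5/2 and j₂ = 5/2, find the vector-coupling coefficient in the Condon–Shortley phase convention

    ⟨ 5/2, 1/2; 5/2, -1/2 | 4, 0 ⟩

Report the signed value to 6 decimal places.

√[9·1!4!4!/10! · 3!2!2!3!4!4!] = √(20736/175)
  +(−1)^0/∏(0,1,2,2,2,2)! = 1/16  (running 1/16)
  +(−1)^1/∏(1,0,1,1,3,3)! = -1/36  (running 5/144)
⟨..|..⟩ = √(20736/175)·(5/144) = +0.377964

+0.377964  (= +√(1/7))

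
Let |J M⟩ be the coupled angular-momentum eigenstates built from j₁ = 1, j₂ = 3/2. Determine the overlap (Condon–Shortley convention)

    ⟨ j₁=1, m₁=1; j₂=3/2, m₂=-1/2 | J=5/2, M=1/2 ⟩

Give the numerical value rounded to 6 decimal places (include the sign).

j₁+j₂−J=0  J+j₁−j₂=2  J−j₁+j₂=3  j₁+j₂+J+1=6
(j₁±m₁, j₂±m₂, J±M) = (2,0,1,2,3,2)
P² = 24/5
sum k=0..0:
  [0] +1/4 = 1/4
S = 1/4
C² = P²·S² = 3/10 ; C = +0.547723

+0.547723  (= +√(3/10))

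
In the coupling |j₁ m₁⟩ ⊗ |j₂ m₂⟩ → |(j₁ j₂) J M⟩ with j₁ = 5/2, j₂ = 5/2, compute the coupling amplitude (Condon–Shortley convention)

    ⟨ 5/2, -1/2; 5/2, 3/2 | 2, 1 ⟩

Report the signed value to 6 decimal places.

+√(1/7) = +0.377964

√[5·3!2!2!/8! · 2!3!4!1!3!1!] = √(36/7)
  +(−1)^2/∏(2,1,1,2,1,0)! = 1/4  (running 1/4)
  +(−1)^3/∏(3,0,0,1,2,1)! = -1/12  (running 1/6)
⟨..|..⟩ = √(36/7)·(1/6) = +0.377964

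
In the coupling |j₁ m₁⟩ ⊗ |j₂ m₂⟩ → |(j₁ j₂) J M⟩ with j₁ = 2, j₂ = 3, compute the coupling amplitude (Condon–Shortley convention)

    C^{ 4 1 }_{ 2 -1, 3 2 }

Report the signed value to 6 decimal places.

triangle: 1!×3!×5!/10! = 720/3628800
(j±m)!: 1!×3!×5!×1!×5!×3! = 518400
prefactor² = (2J+1)×Δ×N² = 6480/7
  k=0: +1/(0!×1!×3!×5!×0!×0!) = 1/720
  k=1: −1/(1!×0!×2!×4!×1!×1!) = -1/48
Σ = -7/360  ⇒  CG² = 6480/7×(-7/360)² = 7/20
CG = −√(7/20) = -0.591608

-0.591608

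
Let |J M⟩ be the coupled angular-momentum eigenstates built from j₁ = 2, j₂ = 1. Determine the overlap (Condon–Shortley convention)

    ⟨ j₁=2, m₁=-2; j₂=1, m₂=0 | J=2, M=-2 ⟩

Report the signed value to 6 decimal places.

√[5·1!3!1!/6! · 0!4!1!1!0!4!] = √(24)
  +(−1)^1/∏(1,0,3,0,0,1)! = -1/6  (running -1/6)
⟨..|..⟩ = √(24)·(-1/6) = -0.816497

-0.816497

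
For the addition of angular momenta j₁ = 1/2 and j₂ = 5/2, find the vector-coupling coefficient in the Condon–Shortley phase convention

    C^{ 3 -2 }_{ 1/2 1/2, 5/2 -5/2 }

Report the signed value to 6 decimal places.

triangle: 0!×1!×5!/7! = 120/5040
(j±m)!: 1!×0!×0!×5!×1!×5! = 14400
prefactor² = (2J+1)×Δ×N² = 2400
  k=0: +1/(0!×0!×0!×0!×1!×5!) = 1/120
Σ = 1/120  ⇒  CG² = 2400×1/120² = 1/6
CG = +√(1/6) = +0.408248

+0.408248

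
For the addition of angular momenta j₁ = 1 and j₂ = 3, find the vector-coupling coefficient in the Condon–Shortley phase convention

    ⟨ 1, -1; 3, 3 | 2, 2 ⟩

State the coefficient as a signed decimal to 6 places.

+√(5/7) ≈ +0.845154

j₁+j₂−J=2  J+j₁−j₂=0  J−j₁+j₂=4  j₁+j₂+J+1=7
(j₁±m₁, j₂±m₂, J±M) = (0,2,6,0,4,0)
P² = 11520/7
sum k=2..2:
  [2] +1/48 = 1/48
S = 1/48
C² = P²·S² = 5/7 ; C = +0.845154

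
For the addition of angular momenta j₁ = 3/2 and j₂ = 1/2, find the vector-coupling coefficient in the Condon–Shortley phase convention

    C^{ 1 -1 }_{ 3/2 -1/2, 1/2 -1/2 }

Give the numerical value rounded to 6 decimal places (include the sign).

+0.500000

j₁+j₂−J=1  J+j₁−j₂=2  J−j₁+j₂=0  j₁+j₂+J+1=4
(j₁±m₁, j₂±m₂, J±M) = (1,2,0,1,0,2)
P² = 1
sum k=0..0:
  [0] +1/2 = 1/2
S = 1/2
C² = P²·S² = 1/4 ; C = +0.500000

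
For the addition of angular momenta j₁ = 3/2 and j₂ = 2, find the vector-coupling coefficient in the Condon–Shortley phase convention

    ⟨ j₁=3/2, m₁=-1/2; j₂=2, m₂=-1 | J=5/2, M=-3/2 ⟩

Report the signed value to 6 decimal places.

+√(1/35) = +0.169031

triangle: 1!*2!*3!/7! = 12/5040
(j±m)!: 1!*2!*1!*3!*1!*4! = 288
prefactor² = (2J+1)*Δ*N² = 144/35
  k=0: +1/(0!*1!*2!*1!*0!*2!) = 1/4
  k=1: −1/(1!*0!*1!*0!*1!*3!) = -1/6
Σ = 1/12  ⇒  CG² = 144/35*1/12² = 1/35
CG = +√(1/35) = +0.169031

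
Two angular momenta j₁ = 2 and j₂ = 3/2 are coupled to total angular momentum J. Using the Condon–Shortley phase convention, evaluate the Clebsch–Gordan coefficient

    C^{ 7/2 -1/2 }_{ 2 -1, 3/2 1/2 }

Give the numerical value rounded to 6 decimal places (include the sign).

+√(12/35) = +0.585540

triangle: 0!*4!*3!/8! = 144/40320
(j±m)!: 1!*3!*2!*1!*3!*4! = 1728
prefactor² = (2J+1)*Δ*N² = 1728/35
  k=0: +1/(0!*0!*3!*2!*1!*1!) = 1/12
Σ = 1/12  ⇒  CG² = 1728/35*1/12² = 12/35
CG = +√(12/35) = +0.585540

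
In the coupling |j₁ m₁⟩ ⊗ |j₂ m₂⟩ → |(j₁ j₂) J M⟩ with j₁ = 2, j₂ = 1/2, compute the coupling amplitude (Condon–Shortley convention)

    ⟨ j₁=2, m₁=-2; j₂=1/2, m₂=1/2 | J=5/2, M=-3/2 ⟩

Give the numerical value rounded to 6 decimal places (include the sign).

+√(1/5) = +0.447214

j₁+j₂−J=0  J+j₁−j₂=4  J−j₁+j₂=1  j₁+j₂+J+1=6
(j₁±m₁, j₂±m₂, J±M) = (0,4,1,0,1,4)
P² = 576/5
sum k=0..0:
  [0] +1/24 = 1/24
S = 1/24
C² = P²·S² = 1/5 ; C = +0.447214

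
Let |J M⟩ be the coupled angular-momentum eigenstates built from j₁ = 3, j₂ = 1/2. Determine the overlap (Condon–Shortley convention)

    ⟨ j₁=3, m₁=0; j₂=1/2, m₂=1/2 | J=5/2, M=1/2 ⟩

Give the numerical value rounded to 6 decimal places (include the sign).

j₁+j₂−J=1  J+j₁−j₂=5  J−j₁+j₂=0  j₁+j₂+J+1=7
(j₁±m₁, j₂±m₂, J±M) = (3,3,1,0,3,2)
P² = 432/7
sum k=1..1:
  [1] −1/12 = -1/12
S = -1/12
C² = P²·S² = 3/7 ; C = -0.654654

-0.654654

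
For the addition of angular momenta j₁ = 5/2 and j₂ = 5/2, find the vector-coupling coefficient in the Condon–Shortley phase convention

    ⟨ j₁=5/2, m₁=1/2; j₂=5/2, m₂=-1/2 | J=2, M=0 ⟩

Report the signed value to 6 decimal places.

√[5·3!2!2!/8! · 3!2!2!3!2!2!] = √(12/7)
  +(−1)^0/∏(0,3,2,2,0,0)! = 1/24  (running 1/24)
  +(−1)^1/∏(1,2,1,1,1,1)! = -1/2  (running -11/24)
  +(−1)^2/∏(2,1,0,0,2,2)! = 1/8  (running -1/3)
⟨..|..⟩ = √(12/7)·(-1/3) = -0.436436

−√(4/21) ≈ -0.436436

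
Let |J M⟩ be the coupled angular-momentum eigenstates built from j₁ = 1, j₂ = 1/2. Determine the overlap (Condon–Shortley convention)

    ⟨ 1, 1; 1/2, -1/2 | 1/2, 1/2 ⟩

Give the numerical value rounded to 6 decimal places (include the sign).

j₁+j₂−J=1  J+j₁−j₂=1  J−j₁+j₂=0  j₁+j₂+J+1=3
(j₁±m₁, j₂±m₂, J±M) = (2,0,0,1,1,0)
P² = 2/3
sum k=0..0:
  [0] +1/1 = 1
S = 1
C² = P²·S² = 2/3 ; C = +0.816497

+√(2/3) = +0.816497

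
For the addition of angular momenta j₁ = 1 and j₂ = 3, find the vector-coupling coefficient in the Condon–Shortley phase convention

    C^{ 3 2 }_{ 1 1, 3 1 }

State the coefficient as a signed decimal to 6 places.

triangle: 1!*1!*5!/8! = 120/40320
(j±m)!: 2!*0!*4!*2!*5!*1! = 11520
prefactor² = (2J+1)*Δ*N² = 240
  k=0: +1/(0!*1!*0!*4!*1!*1!) = 1/24
Σ = 1/24  ⇒  CG² = 240*1/24² = 5/12
CG = +√(5/12) = +0.645497

+0.645497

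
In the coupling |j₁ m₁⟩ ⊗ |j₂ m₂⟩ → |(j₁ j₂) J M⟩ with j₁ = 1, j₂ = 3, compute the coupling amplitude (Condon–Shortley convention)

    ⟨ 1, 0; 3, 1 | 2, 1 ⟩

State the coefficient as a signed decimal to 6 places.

−√(8/21) ≈ -0.617213

triangle: 2!·0!·4!/7! = 48/5040
(j±m)!: 1!·1!·4!·2!·3!·1! = 288
prefactor² = (2J+1)·Δ·N² = 96/7
  k=1: −1/(1!·1!·0!·3!·0!·1!) = -1/6
Σ = -1/6  ⇒  CG² = 96/7·(-1/6)² = 8/21
CG = −√(8/21) = -0.617213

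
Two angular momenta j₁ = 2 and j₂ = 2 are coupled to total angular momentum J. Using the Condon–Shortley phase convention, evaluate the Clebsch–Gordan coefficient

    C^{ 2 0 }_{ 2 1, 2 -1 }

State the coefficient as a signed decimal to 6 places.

+√(1/14) ≈ +0.267261

j₁+j₂−J=2  J+j₁−j₂=2  J−j₁+j₂=2  j₁+j₂+J+1=7
(j₁±m₁, j₂±m₂, J±M) = (3,1,1,3,2,2)
P² = 8/7
sum k=0..1:
  [0] +1/2 = 1/2
  [1] −1/4 = -1/4
S = 1/4
C² = P²·S² = 1/14 ; C = +0.267261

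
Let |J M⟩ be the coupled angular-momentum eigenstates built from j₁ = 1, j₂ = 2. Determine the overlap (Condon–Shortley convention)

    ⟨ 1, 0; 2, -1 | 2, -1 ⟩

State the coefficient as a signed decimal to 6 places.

triangle: 1!·1!·3!/6! = 6/720
(j±m)!: 1!·1!·1!·3!·1!·3! = 36
prefactor² = (2J+1)·Δ·N² = 3/2
  k=0: +1/(0!·1!·1!·1!·0!·2!) = 1/2
  k=1: −1/(1!·0!·0!·0!·1!·3!) = -1/6
Σ = 1/3  ⇒  CG² = 3/2·1/3² = 1/6
CG = +√(1/6) = +0.408248

+0.408248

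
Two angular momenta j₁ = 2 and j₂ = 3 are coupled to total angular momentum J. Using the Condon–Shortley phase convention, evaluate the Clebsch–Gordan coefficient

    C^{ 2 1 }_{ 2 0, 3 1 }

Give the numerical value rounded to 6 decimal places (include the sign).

triangle: 3!·1!·3!/8! = 36/40320
(j±m)!: 2!·2!·4!·2!·3!·1! = 1152
prefactor² = (2J+1)·Δ·N² = 36/7
  k=1: −1/(1!·2!·1!·3!·0!·0!) = -1/12
  k=2: +1/(2!·1!·0!·2!·1!·1!) = 1/4
Σ = 1/6  ⇒  CG² = 36/7·1/6² = 1/7
CG = +√(1/7) = +0.377964

+√(1/7) = +0.377964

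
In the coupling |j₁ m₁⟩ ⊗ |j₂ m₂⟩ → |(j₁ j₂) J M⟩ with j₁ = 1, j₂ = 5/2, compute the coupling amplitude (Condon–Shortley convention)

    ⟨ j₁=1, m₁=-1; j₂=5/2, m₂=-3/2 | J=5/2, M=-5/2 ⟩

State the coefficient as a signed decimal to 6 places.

-0.534522  (= −√(2/7))

triangle: 1!*1!*4!/7! = 24/5040
(j±m)!: 0!*2!*1!*4!*0!*5! = 5760
prefactor² = (2J+1)*Δ*N² = 1152/7
  k=1: −1/(1!*0!*1!*0!*0!*4!) = -1/24
Σ = -1/24  ⇒  CG² = 1152/7*(-1/24)² = 2/7
CG = −√(2/7) = -0.534522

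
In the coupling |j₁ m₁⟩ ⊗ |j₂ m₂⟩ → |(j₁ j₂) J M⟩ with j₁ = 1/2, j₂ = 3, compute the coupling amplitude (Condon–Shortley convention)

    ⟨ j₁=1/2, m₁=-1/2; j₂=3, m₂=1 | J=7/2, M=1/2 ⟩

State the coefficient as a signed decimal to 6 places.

+√(3/7) ≈ +0.654654

j₁+j₂−J=0  J+j₁−j₂=1  J−j₁+j₂=6  j₁+j₂+J+1=8
(j₁±m₁, j₂±m₂, J±M) = (0,1,4,2,4,3)
P² = 6912/7
sum k=0..0:
  [0] +1/48 = 1/48
S = 1/48
C² = P²·S² = 3/7 ; C = +0.654654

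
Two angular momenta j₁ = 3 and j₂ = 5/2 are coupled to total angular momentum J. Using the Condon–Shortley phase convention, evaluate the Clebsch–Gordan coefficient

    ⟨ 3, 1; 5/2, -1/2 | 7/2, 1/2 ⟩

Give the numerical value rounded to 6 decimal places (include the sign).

-0.125988  (= −√(1/63))

triangle: 2!·4!·3!/10! = 288/3628800
(j±m)!: 4!·2!·2!·3!·4!·3! = 82944
prefactor² = (2J+1)·Δ·N² = 9216/175
  k=0: +1/(0!·2!·2!·2!·2!·1!) = 1/16
  k=1: −1/(1!·1!·1!·1!·3!·2!) = -1/12
  k=2: +1/(2!·0!·0!·0!·4!·3!) = 1/288
Σ = -5/288  ⇒  CG² = 9216/175·(-5/288)² = 1/63
CG = −√(1/63) = -0.125988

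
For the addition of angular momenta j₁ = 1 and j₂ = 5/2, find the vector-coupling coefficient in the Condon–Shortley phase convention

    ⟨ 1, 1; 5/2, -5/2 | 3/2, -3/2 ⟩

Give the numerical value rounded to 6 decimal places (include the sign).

triangle: 2!·0!·3!/6! = 12/720
(j±m)!: 2!·0!·0!·5!·0!·3! = 1440
prefactor² = (2J+1)·Δ·N² = 96
  k=0: +1/(0!·2!·0!·0!·0!·3!) = 1/12
Σ = 1/12  ⇒  CG² = 96·1/12² = 2/3
CG = +√(2/3) = +0.816497

+√(2/3) = +0.816497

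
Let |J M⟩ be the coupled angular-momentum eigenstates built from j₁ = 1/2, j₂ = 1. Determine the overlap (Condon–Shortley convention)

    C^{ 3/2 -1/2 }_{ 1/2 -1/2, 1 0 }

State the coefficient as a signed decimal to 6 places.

j₁+j₂−J=0  J+j₁−j₂=1  J−j₁+j₂=2  j₁+j₂+J+1=4
(j₁±m₁, j₂±m₂, J±M) = (0,1,1,1,1,2)
P² = 2/3
sum k=0..0:
  [0] +1/1 = 1
S = 1
C² = P²·S² = 2/3 ; C = +0.816497

+√(2/3) ≈ +0.816497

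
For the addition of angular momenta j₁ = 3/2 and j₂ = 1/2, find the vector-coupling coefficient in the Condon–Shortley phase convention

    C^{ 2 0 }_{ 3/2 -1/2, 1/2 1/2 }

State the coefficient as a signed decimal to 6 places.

triangle: 0!×3!×1!/5! = 6/120
(j±m)!: 1!×2!×1!×0!×2!×2! = 8
prefactor² = (2J+1)×Δ×N² = 2
  k=0: +1/(0!×0!×2!×1!×1!×0!) = 1/2
Σ = 1/2  ⇒  CG² = 2×1/2² = 1/2
CG = +√(1/2) = +0.707107

+√(1/2) ≈ +0.707107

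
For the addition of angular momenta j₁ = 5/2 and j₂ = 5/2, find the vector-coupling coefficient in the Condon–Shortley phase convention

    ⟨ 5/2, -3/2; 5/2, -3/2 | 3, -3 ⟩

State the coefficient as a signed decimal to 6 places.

j₁+j₂−J=2  J+j₁−j₂=3  J−j₁+j₂=3  j₁+j₂+J+1=9
(j₁±m₁, j₂±m₂, J±M) = (1,4,1,4,0,6)
P² = 576
sum k=1..1:
  [1] −1/36 = -1/36
S = -1/36
C² = P²·S² = 4/9 ; C = -0.666667

−√(4/9) = -0.666667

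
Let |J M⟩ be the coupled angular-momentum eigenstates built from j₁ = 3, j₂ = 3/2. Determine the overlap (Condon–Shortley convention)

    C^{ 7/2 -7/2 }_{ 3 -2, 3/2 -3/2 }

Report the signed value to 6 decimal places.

+0.577350

j₁+j₂−J=1  J+j₁−j₂=5  J−j₁+j₂=2  j₁+j₂+J+1=9
(j₁±m₁, j₂±m₂, J±M) = (1,5,0,3,0,7)
P² = 19200
sum k=0..0:
  [0] +1/240 = 1/240
S = 1/240
C² = P²·S² = 1/3 ; C = +0.577350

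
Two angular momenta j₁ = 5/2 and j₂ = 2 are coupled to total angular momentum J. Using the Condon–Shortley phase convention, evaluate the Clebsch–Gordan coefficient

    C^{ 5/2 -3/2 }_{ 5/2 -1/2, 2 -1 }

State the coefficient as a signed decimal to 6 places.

−√(6/35) = -0.414039

triangle: 2!×3!×2!/8! = 24/40320
(j±m)!: 2!×3!×1!×3!×1!×4! = 1728
prefactor² = (2J+1)×Δ×N² = 216/35
  k=0: +1/(0!×2!×3!×1!×0!×1!) = 1/12
  k=1: −1/(1!×1!×2!×0!×1!×2!) = -1/4
Σ = -1/6  ⇒  CG² = 216/35×(-1/6)² = 6/35
CG = −√(6/35) = -0.414039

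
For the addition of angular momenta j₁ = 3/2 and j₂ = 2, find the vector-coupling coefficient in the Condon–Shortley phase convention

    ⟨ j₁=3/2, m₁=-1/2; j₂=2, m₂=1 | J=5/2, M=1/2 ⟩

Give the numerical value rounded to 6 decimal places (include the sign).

√[6·1!2!3!/7! · 1!2!3!1!3!2!] = √(72/35)
  +(−1)^0/∏(0,1,2,3,0,0)! = 1/12  (running 1/12)
  +(−1)^1/∏(1,0,1,2,1,1)! = -1/2  (running -5/12)
⟨..|..⟩ = √(72/35)·(-5/12) = -0.597614

-0.597614  (= −√(5/14))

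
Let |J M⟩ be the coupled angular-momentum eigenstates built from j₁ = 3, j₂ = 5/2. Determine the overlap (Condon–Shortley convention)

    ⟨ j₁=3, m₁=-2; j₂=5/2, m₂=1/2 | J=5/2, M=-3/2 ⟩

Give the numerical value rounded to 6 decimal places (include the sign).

+√(1/14) = +0.267261

j₁+j₂−J=3  J+j₁−j₂=3  J−j₁+j₂=2  j₁+j₂+J+1=9
(j₁±m₁, j₂±m₂, J±M) = (1,5,3,2,1,4)
P² = 288/7
sum k=2..3:
  [2] +1/12 = 1/12
  [3] −1/24 = -1/24
S = 1/24
C² = P²·S² = 1/14 ; C = +0.267261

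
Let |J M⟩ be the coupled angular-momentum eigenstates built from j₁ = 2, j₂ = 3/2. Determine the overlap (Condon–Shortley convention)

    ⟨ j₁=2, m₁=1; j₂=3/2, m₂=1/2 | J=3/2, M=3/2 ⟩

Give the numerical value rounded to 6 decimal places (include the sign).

−√(2/5) = -0.632456

√[4·2!2!1!/6! · 3!1!2!1!3!0!] = √(8/5)
  +(−1)^1/∏(1,1,0,1,2,0)! = -1/2  (running -1/2)
⟨..|..⟩ = √(8/5)·(-1/2) = -0.632456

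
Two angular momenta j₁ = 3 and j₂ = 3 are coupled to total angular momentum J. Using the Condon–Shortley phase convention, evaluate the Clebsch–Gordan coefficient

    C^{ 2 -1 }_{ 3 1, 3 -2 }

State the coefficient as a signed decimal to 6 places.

−√(5/28) = -0.422577

triangle: 4!×2!×2!/9! = 96/362880
(j±m)!: 4!×2!×1!×5!×1!×3! = 34560
prefactor² = (2J+1)×Δ×N² = 320/7
  k=0: +1/(0!×4!×2!×1!×0!×1!) = 1/48
  k=1: −1/(1!×3!×1!×0!×1!×2!) = -1/12
Σ = -1/16  ⇒  CG² = 320/7×(-1/16)² = 5/28
CG = −√(5/28) = -0.422577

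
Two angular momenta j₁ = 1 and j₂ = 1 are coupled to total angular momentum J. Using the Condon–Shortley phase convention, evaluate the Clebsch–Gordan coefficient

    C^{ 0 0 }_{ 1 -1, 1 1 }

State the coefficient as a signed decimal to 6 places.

triangle: 2!*0!*0!/3! = 2/6
(j±m)!: 0!*2!*2!*0!*0!*0! = 4
prefactor² = (2J+1)*Δ*N² = 4/3
  k=2: +1/(2!*0!*0!*0!*0!*0!) = 1/2
Σ = 1/2  ⇒  CG² = 4/3*1/2² = 1/3
CG = +√(1/3) = +0.577350

+0.577350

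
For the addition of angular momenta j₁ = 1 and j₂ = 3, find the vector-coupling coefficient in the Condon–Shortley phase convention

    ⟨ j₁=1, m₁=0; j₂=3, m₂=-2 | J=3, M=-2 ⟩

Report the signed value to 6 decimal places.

j₁+j₂−J=1  J+j₁−j₂=1  J−j₁+j₂=5  j₁+j₂+J+1=8
(j₁±m₁, j₂±m₂, J±M) = (1,1,1,5,1,5)
P² = 300
sum k=0..1:
  [0] +1/24 = 1/24
  [1] −1/120 = -1/120
S = 1/30
C² = P²·S² = 1/3 ; C = +0.577350

+0.577350  (= +√(1/3))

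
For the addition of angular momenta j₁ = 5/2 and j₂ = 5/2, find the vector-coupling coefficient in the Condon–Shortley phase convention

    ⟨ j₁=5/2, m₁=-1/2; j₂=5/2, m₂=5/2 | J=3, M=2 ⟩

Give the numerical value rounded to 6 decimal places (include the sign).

j₁+j₂−J=2  J+j₁−j₂=3  J−j₁+j₂=3  j₁+j₂+J+1=9
(j₁±m₁, j₂±m₂, J±M) = (2,3,5,0,5,1)
P² = 240
sum k=2..2:
  [2] +1/24 = 1/24
S = 1/24
C² = P²·S² = 5/12 ; C = +0.645497

+√(5/12) ≈ +0.645497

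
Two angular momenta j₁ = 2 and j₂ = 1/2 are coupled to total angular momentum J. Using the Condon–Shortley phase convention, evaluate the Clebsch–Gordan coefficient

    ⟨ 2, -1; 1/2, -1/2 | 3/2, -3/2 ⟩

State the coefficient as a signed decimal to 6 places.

triangle: 1!*3!*0!/5! = 6/120
(j±m)!: 1!*3!*0!*1!*0!*3! = 36
prefactor² = (2J+1)*Δ*N² = 36/5
  k=0: +1/(0!*1!*3!*0!*0!*0!) = 1/6
Σ = 1/6  ⇒  CG² = 36/5*1/6² = 1/5
CG = +√(1/5) = +0.447214

+0.447214  (= +√(1/5))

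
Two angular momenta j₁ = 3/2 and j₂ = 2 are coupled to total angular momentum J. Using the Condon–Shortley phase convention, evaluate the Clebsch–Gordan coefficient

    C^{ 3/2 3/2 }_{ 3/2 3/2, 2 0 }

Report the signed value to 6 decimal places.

triangle: 2!*1!*2!/6! = 4/720
(j±m)!: 3!*0!*2!*2!*3!*0! = 144
prefactor² = (2J+1)*Δ*N² = 16/5
  k=0: +1/(0!*2!*0!*2!*1!*0!) = 1/4
Σ = 1/4  ⇒  CG² = 16/5*1/4² = 1/5
CG = +√(1/5) = +0.447214

+0.447214  (= +√(1/5))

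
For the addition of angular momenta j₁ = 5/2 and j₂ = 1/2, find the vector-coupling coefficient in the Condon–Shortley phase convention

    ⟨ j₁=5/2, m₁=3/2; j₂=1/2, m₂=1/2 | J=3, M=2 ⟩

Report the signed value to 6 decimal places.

+√(5/6) ≈ +0.912871

triangle: 0!·5!·1!/7! = 120/5040
(j±m)!: 4!·1!·1!·0!·5!·1! = 2880
prefactor² = (2J+1)·Δ·N² = 480
  k=0: +1/(0!·0!·1!·1!·4!·0!) = 1/24
Σ = 1/24  ⇒  CG² = 480·1/24² = 5/6
CG = +√(5/6) = +0.912871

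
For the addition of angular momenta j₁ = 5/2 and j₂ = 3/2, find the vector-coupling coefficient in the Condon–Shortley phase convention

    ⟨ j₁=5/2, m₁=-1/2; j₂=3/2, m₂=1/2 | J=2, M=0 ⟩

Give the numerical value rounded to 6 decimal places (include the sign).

-0.267261  (= −√(1/14))

√[5·2!3!1!/7! · 2!3!2!1!2!2!] = √(8/7)
  +(−1)^1/∏(1,1,2,1,1,0)! = -1/2  (running -1/2)
  +(−1)^2/∏(2,0,1,0,2,1)! = 1/4  (running -1/4)
⟨..|..⟩ = √(8/7)·(-1/4) = -0.267261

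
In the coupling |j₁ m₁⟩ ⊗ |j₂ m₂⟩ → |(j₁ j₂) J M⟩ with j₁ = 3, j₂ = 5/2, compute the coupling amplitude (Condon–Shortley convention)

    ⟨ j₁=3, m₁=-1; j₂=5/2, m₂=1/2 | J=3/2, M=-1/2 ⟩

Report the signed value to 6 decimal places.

-0.097590  (= −√(1/105))

√[4·4!2!1!/8! · 2!4!3!2!1!2!] = √(192/35)
  +(−1)^2/∏(2,2,2,1,0,0)! = 1/8  (running 1/8)
  +(−1)^3/∏(3,1,1,0,1,1)! = -1/6  (running -1/24)
⟨..|..⟩ = √(192/35)·(-1/24) = -0.097590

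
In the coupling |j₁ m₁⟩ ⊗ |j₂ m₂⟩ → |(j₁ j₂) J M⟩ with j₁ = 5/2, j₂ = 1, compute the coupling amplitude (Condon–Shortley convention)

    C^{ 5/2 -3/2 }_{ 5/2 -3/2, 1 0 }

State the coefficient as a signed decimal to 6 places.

−√(9/35) = -0.507093

j₁+j₂−J=1  J+j₁−j₂=4  J−j₁+j₂=1  j₁+j₂+J+1=7
(j₁±m₁, j₂±m₂, J±M) = (1,4,1,1,1,4)
P² = 576/35
sum k=0..1:
  [0] +1/24 = 1/24
  [1] −1/6 = -1/6
S = -1/8
C² = P²·S² = 9/35 ; C = -0.507093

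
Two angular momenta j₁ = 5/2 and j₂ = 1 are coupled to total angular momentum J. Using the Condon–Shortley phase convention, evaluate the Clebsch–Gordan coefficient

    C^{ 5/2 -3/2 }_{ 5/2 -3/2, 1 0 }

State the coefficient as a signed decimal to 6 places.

−√(9/35) ≈ -0.507093

√[6·1!4!1!/7! · 1!4!1!1!1!4!] = √(576/35)
  +(−1)^0/∏(0,1,4,1,0,0)! = 1/24  (running 1/24)
  +(−1)^1/∏(1,0,3,0,1,1)! = -1/6  (running -1/8)
⟨..|..⟩ = √(576/35)·(-1/8) = -0.507093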